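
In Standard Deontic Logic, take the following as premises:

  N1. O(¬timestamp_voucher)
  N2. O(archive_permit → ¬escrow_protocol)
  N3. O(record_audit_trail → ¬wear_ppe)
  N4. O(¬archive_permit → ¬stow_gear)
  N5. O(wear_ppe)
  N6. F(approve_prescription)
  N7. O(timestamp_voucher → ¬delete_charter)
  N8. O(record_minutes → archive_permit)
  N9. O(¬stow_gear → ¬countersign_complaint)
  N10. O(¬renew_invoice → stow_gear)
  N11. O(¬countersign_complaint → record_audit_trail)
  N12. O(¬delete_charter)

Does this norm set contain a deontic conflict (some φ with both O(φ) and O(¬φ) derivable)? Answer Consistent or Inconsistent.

Premise 7 is O(timestamp_voucher → ¬delete_charter); even if O(¬delete_charter) held, inferring O(timestamp_voucher) would be affirming the consequent — invalid.
So O(timestamp_voucher) is not derivable, and the apparent clash with O(¬timestamp_voucher) does not arise.
A world satisfying every obligation exists (e.g. approve_prescription=false, archive_permit=true, countersign_complaint=true, delete_charter=false, escrow_protocol=false, record_audit_trail=false, record_minutes=false, renew_invoice=false, stow_gear=true, timestamp_voucher=false, wear_ppe=true); no atom is both obligatory and forbidden, so the set is consistent.

Consistent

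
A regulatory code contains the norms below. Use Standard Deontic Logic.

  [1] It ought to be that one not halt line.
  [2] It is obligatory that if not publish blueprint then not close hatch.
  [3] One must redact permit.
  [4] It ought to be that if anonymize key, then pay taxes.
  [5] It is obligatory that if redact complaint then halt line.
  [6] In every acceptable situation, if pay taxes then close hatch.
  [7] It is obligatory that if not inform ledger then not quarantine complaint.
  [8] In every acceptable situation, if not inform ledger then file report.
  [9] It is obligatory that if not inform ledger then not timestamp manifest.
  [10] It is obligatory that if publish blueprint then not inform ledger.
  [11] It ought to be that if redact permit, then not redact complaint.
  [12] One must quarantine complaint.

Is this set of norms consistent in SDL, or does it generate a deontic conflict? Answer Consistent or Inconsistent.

Consistent

Premise 5 is O(redact_complaint → halt_line), but O(redact_complaint) is not derivable from the premises, so it does not yield O(halt_line).
So O(halt_line) is not derivable, and the apparent clash with O(¬halt_line) does not arise.
A world satisfying every obligation exists (e.g. anonymize_key=false, close_hatch=false, file_report=false, halt_line=false, inform_ledger=true, pay_taxes=false, publish_blueprint=false, quarantine_complaint=true, redact_complaint=false, redact_permit=true, timestamp_manifest=false); no atom is both obligatory and forbidden, so the set is consistent.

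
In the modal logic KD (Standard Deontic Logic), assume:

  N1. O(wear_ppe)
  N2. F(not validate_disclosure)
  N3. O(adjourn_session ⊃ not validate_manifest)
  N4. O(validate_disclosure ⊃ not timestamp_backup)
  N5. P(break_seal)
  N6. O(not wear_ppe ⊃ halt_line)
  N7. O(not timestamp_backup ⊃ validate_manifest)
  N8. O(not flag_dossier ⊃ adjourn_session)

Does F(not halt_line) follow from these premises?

Premise 6 is O(not wear_ppe ⊃ halt_line), but O(not wear_ppe) is not derivable from the premises, so it does not yield O(halt_line).
No other premise forces O(halt_line). An ideal world satisfying every premise can still have not halt_line true, so F(not halt_line) is not derivable.

No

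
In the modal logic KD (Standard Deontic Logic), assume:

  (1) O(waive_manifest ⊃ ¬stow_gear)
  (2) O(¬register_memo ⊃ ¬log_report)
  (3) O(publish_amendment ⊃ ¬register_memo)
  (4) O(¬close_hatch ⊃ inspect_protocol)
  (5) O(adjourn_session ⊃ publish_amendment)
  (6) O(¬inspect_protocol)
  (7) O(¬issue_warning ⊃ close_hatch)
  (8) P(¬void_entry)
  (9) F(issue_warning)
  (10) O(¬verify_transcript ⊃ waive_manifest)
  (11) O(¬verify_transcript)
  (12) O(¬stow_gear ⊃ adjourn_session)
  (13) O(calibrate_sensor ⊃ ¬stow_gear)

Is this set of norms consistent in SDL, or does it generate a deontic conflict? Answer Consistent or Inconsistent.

Premise 4 is O(¬close_hatch ⊃ inspect_protocol), but O(¬close_hatch) is not derivable from the premises, so it does not yield O(inspect_protocol).
So O(inspect_protocol) is not derivable, and the apparent clash with O(¬inspect_protocol) does not arise.
A world satisfying every obligation exists (e.g. adjourn_session=true, calibrate_sensor=false, close_hatch=true, inspect_protocol=false, issue_warning=false, log_report=false, publish_amendment=true, register_memo=false, stow_gear=false, verify_transcript=false, void_entry=false, waive_manifest=true); no atom is both obligatory and forbidden, so the set is consistent.

Consistent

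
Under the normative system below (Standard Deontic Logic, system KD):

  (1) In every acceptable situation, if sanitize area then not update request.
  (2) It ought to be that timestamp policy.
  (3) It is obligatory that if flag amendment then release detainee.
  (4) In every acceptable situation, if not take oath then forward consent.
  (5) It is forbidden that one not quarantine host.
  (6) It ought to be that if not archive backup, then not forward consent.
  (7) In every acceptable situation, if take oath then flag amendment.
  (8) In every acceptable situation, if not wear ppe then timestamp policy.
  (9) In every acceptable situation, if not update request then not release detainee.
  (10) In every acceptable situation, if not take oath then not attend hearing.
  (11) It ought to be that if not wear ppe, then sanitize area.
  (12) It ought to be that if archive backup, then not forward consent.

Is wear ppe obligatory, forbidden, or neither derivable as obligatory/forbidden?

Premises 12 and 6 cover both cases: O(archive_backup → ¬forward_consent) and O(¬archive_backup → ¬forward_consent). Since archive_backup ∨ ¬archive_backup is a tautology, O(¬forward_consent) follows.
Premise 4, O(¬take_oath → forward_consent), contraposes to O(¬forward_consent → take_oath); with O(¬forward_consent) we get O(take_oath).
From O(take_oath) and premise 7, O(take_oath → flag_amendment), we obtain O(flag_amendment).
From O(flag_amendment) and premise 3, O(flag_amendment → release_detainee), we obtain O(release_detainee).
Premise 9 is O(¬update_request → ¬release_detainee); contrapositively O(release_detainee → update_request). Since O(release_detainee) holds, K gives O(update_request).
Premise 1, O(sanitize_area → ¬update_request), contraposes to O(update_request → ¬sanitize_area); with O(update_request) we get O(¬sanitize_area).
Premise 11, O(¬wear_ppe → sanitize_area), contraposes to O(¬sanitize_area → wear_ppe); with O(¬sanitize_area) we get O(wear_ppe).
Premises 2, 5, 8, 10 do not contribute to this derivation.
Hence wear_ppe is obligatory.

Obligatory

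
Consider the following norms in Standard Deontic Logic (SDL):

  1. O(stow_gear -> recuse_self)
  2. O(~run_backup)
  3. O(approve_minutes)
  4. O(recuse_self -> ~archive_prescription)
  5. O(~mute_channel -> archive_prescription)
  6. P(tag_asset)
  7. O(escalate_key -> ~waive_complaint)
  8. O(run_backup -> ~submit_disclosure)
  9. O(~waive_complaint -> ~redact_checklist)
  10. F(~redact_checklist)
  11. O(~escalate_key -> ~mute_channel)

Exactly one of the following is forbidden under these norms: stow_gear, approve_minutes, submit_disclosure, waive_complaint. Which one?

Premise 10, F(~redact_checklist), is equivalent to O(redact_checklist).
Premise 9, O(~waive_complaint -> ~redact_checklist), contraposes to O(redact_checklist -> waive_complaint); with O(redact_checklist) we get O(waive_complaint).
The contrapositive of premise 7 (O(escalate_key -> ~waive_complaint)) is O(waive_complaint -> ~escalate_key), and O(waive_complaint) is already established, so O(~escalate_key).
With premise 11, O(~escalate_key -> ~mute_channel), the K-axiom yields O(~mute_channel).
With premise 5, O(~mute_channel -> archive_prescription), the K-axiom yields O(archive_prescription).
The contrapositive of premise 4 (O(recuse_self -> ~archive_prescription)) is O(archive_prescription -> ~recuse_self), and O(archive_prescription) is already established, so O(~recuse_self).
Premise 1 is O(stow_gear -> recuse_self); contrapositively O(~recuse_self -> ~stow_gear). Since O(~recuse_self) holds, K gives O(~stow_gear).
So O(~stow_gear) holds, i.e. stow_gear is forbidden. None of the other listed options is forbidden under the premises.

stow_gear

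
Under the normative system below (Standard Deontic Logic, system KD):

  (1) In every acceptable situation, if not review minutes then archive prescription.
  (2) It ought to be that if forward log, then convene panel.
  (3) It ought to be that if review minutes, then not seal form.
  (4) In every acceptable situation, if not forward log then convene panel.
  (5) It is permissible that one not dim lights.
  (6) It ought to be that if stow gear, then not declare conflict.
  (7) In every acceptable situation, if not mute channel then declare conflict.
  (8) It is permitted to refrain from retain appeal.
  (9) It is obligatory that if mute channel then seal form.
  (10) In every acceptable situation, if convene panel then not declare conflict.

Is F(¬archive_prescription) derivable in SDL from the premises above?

Yes

Premises 4 and 2 are O(¬forward_log → convene_panel) and O(forward_log → convene_panel); every ideal world satisfies ¬forward_log or forward_log, so in either case convene_panel holds — hence O(convene_panel).
From O(convene_panel) and premise 10, O(convene_panel → ¬declare_conflict), we obtain O(¬declare_conflict).
The contrapositive of premise 7 (O(¬mute_channel → declare_conflict)) is O(¬declare_conflict → mute_channel), and O(¬declare_conflict) is already established, so O(mute_channel).
Premise 9 is O(mute_channel → seal_form); since O(mute_channel), deontic closure gives O(seal_form).
The contrapositive of premise 3 (O(review_minutes → ¬seal_form)) is O(seal_form → ¬review_minutes), and O(seal_form) is already established, so O(¬review_minutes).
From O(¬review_minutes) and premise 1, O(¬review_minutes → archive_prescription), we obtain O(archive_prescription).
Premises 5, 6, 8 do not contribute to this derivation.
So O(archive_prescription) holds, i.e. F(¬archive_prescription). The claim follows.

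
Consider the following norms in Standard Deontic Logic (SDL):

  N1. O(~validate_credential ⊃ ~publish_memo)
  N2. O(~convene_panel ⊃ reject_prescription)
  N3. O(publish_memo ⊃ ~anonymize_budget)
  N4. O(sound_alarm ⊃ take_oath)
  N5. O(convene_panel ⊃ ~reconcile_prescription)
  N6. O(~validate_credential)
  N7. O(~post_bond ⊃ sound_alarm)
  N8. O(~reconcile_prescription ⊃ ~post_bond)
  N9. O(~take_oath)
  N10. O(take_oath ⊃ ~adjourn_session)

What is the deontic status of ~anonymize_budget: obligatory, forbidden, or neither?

Premise 3 is O(publish_memo ⊃ ~anonymize_budget), but O(publish_memo) is not derivable from the premises, so it does not yield O(~anonymize_budget).
No premise or chain of K-axiom applications forces O(~anonymize_budget), and none forces O(anonymize_budget). So ~anonymize_budget is neither obligatory nor forbidden under these norms.

Neither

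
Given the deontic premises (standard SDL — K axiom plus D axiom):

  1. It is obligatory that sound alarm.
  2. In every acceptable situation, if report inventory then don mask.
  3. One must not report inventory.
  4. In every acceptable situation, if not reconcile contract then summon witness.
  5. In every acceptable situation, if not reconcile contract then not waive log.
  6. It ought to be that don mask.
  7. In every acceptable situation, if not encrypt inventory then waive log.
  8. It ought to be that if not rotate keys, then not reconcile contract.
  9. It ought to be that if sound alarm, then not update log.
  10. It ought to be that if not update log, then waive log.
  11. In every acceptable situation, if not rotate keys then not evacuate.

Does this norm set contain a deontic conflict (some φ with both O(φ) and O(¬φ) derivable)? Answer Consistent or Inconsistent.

Consistent

Premise 2 is O(report_inventory → don_mask); even if O(don_mask) held, inferring O(report_inventory) would be affirming the consequent — invalid.
So O(report_inventory) is not derivable, and the apparent clash with O(¬report_inventory) does not arise.
A world satisfying every obligation exists (e.g. don_mask=true, encrypt_inventory=false, evacuate=false, reconcile_contract=true, report_inventory=false, rotate_keys=true, sound_alarm=true, summon_witness=false, update_log=false, waive_log=true); no atom is both obligatory and forbidden, so the set is consistent.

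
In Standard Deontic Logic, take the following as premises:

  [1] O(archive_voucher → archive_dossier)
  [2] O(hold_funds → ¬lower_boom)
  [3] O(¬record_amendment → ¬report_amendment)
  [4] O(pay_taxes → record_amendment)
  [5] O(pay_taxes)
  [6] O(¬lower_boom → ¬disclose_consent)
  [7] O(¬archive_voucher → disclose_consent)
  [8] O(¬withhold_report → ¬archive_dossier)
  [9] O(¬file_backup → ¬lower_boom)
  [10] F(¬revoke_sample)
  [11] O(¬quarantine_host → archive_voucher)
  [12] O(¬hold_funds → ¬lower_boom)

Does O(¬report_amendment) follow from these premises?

Premise 3 is O(¬record_amendment → ¬report_amendment), but O(¬record_amendment) is not derivable from the premises, so it does not yield O(¬report_amendment).
No other premise forces O(¬report_amendment). An ideal world satisfying every premise can still have ¬report_amendment false, so O(¬report_amendment) is not derivable.

No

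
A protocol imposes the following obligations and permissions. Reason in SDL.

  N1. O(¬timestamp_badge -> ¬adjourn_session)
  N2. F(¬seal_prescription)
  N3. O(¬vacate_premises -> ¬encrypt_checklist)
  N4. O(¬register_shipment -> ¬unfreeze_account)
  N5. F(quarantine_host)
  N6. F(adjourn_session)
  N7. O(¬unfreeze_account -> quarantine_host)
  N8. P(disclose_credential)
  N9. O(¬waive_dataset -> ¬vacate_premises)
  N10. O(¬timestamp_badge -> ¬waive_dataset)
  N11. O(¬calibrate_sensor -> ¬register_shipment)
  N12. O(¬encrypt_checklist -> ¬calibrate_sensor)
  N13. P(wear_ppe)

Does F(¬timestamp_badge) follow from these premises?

Yes

Premise 5, F(quarantine_host), is equivalent to O(¬quarantine_host).
The contrapositive of premise 7 (O(¬unfreeze_account -> quarantine_host)) is O(¬quarantine_host -> unfreeze_account), and O(¬quarantine_host) is already established, so O(unfreeze_account).
The contrapositive of premise 4 (O(¬register_shipment -> ¬unfreeze_account)) is O(unfreeze_account -> register_shipment), and O(unfreeze_account) is already established, so O(register_shipment).
Premise 11, O(¬calibrate_sensor -> ¬register_shipment), contraposes to O(register_shipment -> calibrate_sensor); with O(register_shipment) we get O(calibrate_sensor).
Premise 12, O(¬encrypt_checklist -> ¬calibrate_sensor), contraposes to O(calibrate_sensor -> encrypt_checklist); with O(calibrate_sensor) we get O(encrypt_checklist).
The contrapositive of premise 3 (O(¬vacate_premises -> ¬encrypt_checklist)) is O(encrypt_checklist -> vacate_premises), and O(encrypt_checklist) is already established, so O(vacate_premises).
The contrapositive of premise 9 (O(¬waive_dataset -> ¬vacate_premises)) is O(vacate_premises -> waive_dataset), and O(vacate_premises) is already established, so O(waive_dataset).
Premise 10 is O(¬timestamp_badge -> ¬waive_dataset); contrapositively O(waive_dataset -> timestamp_badge). Since O(waive_dataset) holds, K gives O(timestamp_badge).
Premises 1, 2, 6, 8, 13 do not contribute to this derivation.
So O(timestamp_badge) holds, i.e. F(¬timestamp_badge). The claim follows.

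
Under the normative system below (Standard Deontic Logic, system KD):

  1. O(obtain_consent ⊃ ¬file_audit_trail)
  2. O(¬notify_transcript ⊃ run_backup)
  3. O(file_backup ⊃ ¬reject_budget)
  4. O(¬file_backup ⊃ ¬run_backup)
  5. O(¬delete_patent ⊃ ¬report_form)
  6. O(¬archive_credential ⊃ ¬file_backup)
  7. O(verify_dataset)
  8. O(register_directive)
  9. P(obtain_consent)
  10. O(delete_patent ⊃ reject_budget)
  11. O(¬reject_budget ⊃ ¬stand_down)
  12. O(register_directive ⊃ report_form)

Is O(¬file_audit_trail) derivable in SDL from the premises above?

No

Premise 1 is O(obtain_consent ⊃ ¬file_audit_trail), but O(obtain_consent) is not derivable from the premises (the permission P(obtain_consent) asserts only ¬O(¬obtain_consent), not O(obtain_consent)), so it does not yield O(¬file_audit_trail).
No other premise forces O(¬file_audit_trail). An ideal world satisfying every premise can still have ¬file_audit_trail false, so O(¬file_audit_trail) is not derivable.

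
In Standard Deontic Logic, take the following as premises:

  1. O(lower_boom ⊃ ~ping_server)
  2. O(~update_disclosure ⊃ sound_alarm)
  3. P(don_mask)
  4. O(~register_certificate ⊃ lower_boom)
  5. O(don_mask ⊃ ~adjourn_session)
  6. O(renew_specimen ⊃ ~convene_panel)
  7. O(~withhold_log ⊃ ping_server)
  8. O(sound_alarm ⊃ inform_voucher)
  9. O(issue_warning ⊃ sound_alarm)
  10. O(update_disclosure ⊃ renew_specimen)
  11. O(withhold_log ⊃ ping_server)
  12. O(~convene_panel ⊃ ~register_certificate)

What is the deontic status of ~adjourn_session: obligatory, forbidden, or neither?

Premise 5 is O(don_mask ⊃ ~adjourn_session), but O(don_mask) is not derivable from the premises (the permission P(don_mask) asserts only ~O(~don_mask), not O(don_mask)), so it does not yield O(~adjourn_session).
No premise or chain of K-axiom applications forces O(~adjourn_session), and none forces O(adjourn_session). So ~adjourn_session is neither obligatory nor forbidden under these norms.

Neither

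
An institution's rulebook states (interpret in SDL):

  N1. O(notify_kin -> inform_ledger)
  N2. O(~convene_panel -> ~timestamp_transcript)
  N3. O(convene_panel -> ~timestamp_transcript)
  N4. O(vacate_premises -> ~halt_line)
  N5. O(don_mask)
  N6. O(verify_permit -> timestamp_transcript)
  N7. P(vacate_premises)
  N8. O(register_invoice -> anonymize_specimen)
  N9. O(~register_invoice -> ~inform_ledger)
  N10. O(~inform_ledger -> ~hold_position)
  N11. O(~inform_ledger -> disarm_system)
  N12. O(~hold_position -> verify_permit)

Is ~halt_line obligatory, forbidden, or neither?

Premise 4 is O(vacate_premises -> ~halt_line), but O(vacate_premises) is not derivable from the premises (the permission P(vacate_premises) asserts only ~O(~vacate_premises), not O(vacate_premises)), so it does not yield O(~halt_line).
No premise or chain of K-axiom applications forces O(~halt_line), and none forces O(halt_line). So ~halt_line is neither obligatory nor forbidden under these norms.

Neither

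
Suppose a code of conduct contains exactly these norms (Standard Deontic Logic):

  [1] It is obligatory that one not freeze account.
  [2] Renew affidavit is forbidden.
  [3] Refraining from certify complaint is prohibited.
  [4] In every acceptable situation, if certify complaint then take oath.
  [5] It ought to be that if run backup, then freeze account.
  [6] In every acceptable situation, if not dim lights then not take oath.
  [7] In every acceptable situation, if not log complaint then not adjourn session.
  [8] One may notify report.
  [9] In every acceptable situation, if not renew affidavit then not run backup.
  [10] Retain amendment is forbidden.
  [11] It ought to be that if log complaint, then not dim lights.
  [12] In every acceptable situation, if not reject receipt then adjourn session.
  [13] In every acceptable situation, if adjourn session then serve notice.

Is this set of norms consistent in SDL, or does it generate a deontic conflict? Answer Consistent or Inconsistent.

Premise 5 is O(run_backup → freeze_account), but O(run_backup) is not derivable from the premises, so it does not yield O(freeze_account).
So O(freeze_account) is not derivable, and the apparent clash with O(¬freeze_account) does not arise.
A world satisfying every obligation exists (e.g. adjourn_session=false, certify_complaint=true, dim_lights=true, freeze_account=false, log_complaint=false, notify_report=false, reject_receipt=true, renew_affidavit=false, retain_amendment=false, run_backup=false, serve_notice=false, take_oath=true); no atom is both obligatory and forbidden, so the set is consistent.

Consistent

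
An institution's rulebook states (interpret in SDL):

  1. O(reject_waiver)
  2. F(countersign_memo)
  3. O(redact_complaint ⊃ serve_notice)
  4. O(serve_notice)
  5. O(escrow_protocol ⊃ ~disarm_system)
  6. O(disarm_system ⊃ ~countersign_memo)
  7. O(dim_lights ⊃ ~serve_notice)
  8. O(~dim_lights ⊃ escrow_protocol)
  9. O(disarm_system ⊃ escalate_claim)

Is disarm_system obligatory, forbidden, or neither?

Premise 4 states O(serve_notice) outright.
Premise 7 is O(dim_lights ⊃ ~serve_notice); contrapositively O(serve_notice ⊃ ~dim_lights). Since O(serve_notice) holds, K gives O(~dim_lights).
Applying K to premise 8 (O(~dim_lights ⊃ escrow_protocol)) and O(~dim_lights) yields O(escrow_protocol).
Premise 5 is O(escrow_protocol ⊃ ~disarm_system); since O(escrow_protocol), deontic closure gives O(~disarm_system).
Premises 1, 2, 3, 6, 9 do not contribute to this derivation.
Thus O(~disarm_system), which is F(disarm_system): disarm_system is forbidden.

Forbidden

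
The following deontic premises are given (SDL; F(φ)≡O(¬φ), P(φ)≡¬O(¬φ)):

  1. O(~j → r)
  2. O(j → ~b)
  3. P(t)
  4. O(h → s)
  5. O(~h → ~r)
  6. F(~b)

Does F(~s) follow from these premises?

Yes

F(~b) at premise 6 means O(b).
The contrapositive of premise 2 (O(j → ~b)) is O(b → ~j), and O(b) is already established, so O(~j).
From O(~j) and premise 1, O(~j → r), we obtain O(r).
Premise 5, O(~h → ~r), contraposes to O(r → h); with O(r) we get O(h).
With premise 4, O(h → s), the K-axiom yields O(s).
Premise 3 does not contribute to this derivation.
So O(s) holds, i.e. F(~s). The claim follows.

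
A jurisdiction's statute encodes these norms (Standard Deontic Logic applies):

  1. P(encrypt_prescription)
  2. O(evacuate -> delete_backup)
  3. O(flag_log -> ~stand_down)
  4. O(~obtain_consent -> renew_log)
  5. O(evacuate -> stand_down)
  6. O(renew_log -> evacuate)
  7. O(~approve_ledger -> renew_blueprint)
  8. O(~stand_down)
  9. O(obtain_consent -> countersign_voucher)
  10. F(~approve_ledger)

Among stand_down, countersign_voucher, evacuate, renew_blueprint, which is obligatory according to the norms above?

countersign_voucher

Premise 8 states O(~stand_down) outright.
The contrapositive of premise 5 (O(evacuate -> stand_down)) is O(~stand_down -> ~evacuate), and O(~stand_down) is already established, so O(~evacuate).
Premise 6 is O(renew_log -> evacuate); contrapositively O(~evacuate -> ~renew_log). Since O(~evacuate) holds, K gives O(~renew_log).
Premise 4, O(~obtain_consent -> renew_log), contraposes to O(~renew_log -> obtain_consent); with O(~renew_log) we get O(obtain_consent).
With premise 9, O(obtain_consent -> countersign_voucher), the K-axiom yields O(countersign_voucher).
So O(countersign_voucher) holds — countersign_voucher is obligatory. None of the other listed options is made obligatory by any chain of premises.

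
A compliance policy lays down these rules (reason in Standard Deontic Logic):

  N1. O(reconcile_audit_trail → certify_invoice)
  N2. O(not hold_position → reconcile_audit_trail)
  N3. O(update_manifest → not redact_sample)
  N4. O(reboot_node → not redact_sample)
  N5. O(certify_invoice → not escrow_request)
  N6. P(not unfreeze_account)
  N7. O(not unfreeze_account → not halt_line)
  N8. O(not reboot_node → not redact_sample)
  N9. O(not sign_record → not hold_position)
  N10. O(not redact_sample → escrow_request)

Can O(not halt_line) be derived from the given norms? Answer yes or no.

No

Premise 7 is O(not unfreeze_account → not halt_line), but O(not unfreeze_account) is not derivable from the premises (the permission P(not unfreeze_account) asserts only not O(unfreeze_account), not O(not unfreeze_account)), so it does not yield O(not halt_line).
No other premise forces O(not halt_line). An ideal world satisfying every premise can still have not halt_line false, so O(not halt_line) is not derivable.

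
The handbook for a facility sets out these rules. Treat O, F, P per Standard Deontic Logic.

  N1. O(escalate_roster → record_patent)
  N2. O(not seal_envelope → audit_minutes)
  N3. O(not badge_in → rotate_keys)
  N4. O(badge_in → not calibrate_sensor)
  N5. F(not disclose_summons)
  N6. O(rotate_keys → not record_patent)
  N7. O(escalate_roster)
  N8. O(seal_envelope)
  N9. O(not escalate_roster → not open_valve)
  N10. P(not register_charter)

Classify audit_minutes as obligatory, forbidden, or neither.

Neither

Premise 2 is O(not seal_envelope → audit_minutes), but O(not seal_envelope) is not derivable from the premises, so it does not yield O(audit_minutes).
No premise or chain of K-axiom applications forces O(audit_minutes), and none forces O(not audit_minutes). So audit_minutes is neither obligatory nor forbidden under these norms.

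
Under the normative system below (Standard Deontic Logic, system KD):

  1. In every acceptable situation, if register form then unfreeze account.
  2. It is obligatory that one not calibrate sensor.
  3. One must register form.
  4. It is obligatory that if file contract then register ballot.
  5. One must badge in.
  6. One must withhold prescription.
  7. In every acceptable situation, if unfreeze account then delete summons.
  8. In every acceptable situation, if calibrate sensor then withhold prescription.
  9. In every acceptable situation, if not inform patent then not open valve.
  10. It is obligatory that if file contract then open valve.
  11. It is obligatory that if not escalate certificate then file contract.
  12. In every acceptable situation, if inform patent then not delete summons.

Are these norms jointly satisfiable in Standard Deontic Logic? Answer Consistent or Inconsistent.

Premise 8 is O(calibrate_sensor → withhold_prescription); even if O(withhold_prescription) held, inferring O(calibrate_sensor) would be affirming the consequent — invalid.
So O(calibrate_sensor) is not derivable, and the apparent clash with O(¬calibrate_sensor) does not arise.
A world satisfying every obligation exists (e.g. badge_in=true, calibrate_sensor=false, delete_summons=true, escalate_certificate=true, file_contract=false, inform_patent=false, open_valve=false, register_ballot=false, register_form=true, unfreeze_account=true, withhold_prescription=true); no atom is both obligatory and forbidden, so the set is consistent.

Consistent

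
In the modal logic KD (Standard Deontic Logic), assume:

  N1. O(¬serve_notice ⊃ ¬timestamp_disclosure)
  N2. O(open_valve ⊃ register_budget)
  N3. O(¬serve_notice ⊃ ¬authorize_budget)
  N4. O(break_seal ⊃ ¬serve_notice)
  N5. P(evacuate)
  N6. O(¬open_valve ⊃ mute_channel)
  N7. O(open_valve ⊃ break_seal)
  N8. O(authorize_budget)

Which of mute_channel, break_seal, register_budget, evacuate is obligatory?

Premise 8 gives O(authorize_budget).
Premise 3, O(¬serve_notice ⊃ ¬authorize_budget), contraposes to O(authorize_budget ⊃ serve_notice); with O(authorize_budget) we get O(serve_notice).
Premise 4 is O(break_seal ⊃ ¬serve_notice); contrapositively O(serve_notice ⊃ ¬break_seal). Since O(serve_notice) holds, K gives O(¬break_seal).
Premise 7 is O(open_valve ⊃ break_seal); contrapositively O(¬break_seal ⊃ ¬open_valve). Since O(¬break_seal) holds, K gives O(¬open_valve).
From O(¬open_valve) and premise 6, O(¬open_valve ⊃ mute_channel), we obtain O(mute_channel).
So O(mute_channel) holds — mute_channel is obligatory. None of the other listed options is made obligatory by any chain of premises.

mute_channel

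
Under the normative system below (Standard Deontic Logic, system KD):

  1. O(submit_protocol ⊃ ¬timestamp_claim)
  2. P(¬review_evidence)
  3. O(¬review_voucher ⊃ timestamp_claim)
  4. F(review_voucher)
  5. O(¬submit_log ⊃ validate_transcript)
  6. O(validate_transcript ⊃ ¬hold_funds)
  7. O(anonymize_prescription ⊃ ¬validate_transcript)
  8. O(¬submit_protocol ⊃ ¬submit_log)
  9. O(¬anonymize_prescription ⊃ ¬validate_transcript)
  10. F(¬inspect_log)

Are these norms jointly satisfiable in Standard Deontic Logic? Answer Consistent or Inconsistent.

Premises 9 and 7 are O(¬anonymize_prescription ⊃ ¬validate_transcript) and O(anonymize_prescription ⊃ ¬validate_transcript); every ideal world satisfies ¬anonymize_prescription or anonymize_prescription, so in either case ¬validate_transcript holds — hence O(¬validate_transcript).
Premise 5 is O(¬submit_log ⊃ validate_transcript); contrapositively O(¬validate_transcript ⊃ submit_log). Since O(¬validate_transcript) holds, K gives O(submit_log).
The contrapositive of premise 8 (O(¬submit_protocol ⊃ ¬submit_log)) is O(submit_log ⊃ submit_protocol), and O(submit_log) is already established, so O(submit_protocol).
With premise 1, O(submit_protocol ⊃ ¬timestamp_claim), the K-axiom yields O(¬timestamp_claim).
The contrapositive of premise 3 (O(¬review_voucher ⊃ timestamp_claim)) is O(¬timestamp_claim ⊃ review_voucher), and O(¬timestamp_claim) is already established, so O(review_voucher).
However, F(review_voucher) at premise 4 amounts to O(¬review_voucher).
We now have both O(review_voucher) and O(¬review_voucher) — review_voucher is simultaneously obligatory and forbidden, violating the D-axiom.

Inconsistent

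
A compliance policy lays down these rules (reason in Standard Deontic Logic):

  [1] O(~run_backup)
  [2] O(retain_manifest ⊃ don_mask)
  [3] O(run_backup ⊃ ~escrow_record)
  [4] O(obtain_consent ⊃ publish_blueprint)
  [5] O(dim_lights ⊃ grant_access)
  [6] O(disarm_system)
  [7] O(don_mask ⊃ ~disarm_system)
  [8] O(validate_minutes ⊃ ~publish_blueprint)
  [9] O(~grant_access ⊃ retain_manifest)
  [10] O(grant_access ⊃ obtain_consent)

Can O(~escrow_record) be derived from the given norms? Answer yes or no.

No

Premise 3 is O(run_backup ⊃ ~escrow_record), but O(run_backup) is not derivable from the premises, so it does not yield O(~escrow_record).
No other premise forces O(~escrow_record). An ideal world satisfying every premise can still have ~escrow_record false, so O(~escrow_record) is not derivable.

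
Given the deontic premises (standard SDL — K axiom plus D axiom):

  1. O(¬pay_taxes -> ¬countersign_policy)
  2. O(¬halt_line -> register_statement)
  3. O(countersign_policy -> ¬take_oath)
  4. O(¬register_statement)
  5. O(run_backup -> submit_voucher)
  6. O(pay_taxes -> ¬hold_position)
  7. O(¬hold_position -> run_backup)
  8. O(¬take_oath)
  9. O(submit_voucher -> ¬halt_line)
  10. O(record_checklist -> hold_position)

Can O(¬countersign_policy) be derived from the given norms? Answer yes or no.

Yes

From premise 4 we have O(¬register_statement).
The contrapositive of premise 2 (O(¬halt_line -> register_statement)) is O(¬register_statement -> halt_line), and O(¬register_statement) is already established, so O(halt_line).
The contrapositive of premise 9 (O(submit_voucher -> ¬halt_line)) is O(halt_line -> ¬submit_voucher), and O(halt_line) is already established, so O(¬submit_voucher).
Premise 5 is O(run_backup -> submit_voucher); contrapositively O(¬submit_voucher -> ¬run_backup). Since O(¬submit_voucher) holds, K gives O(¬run_backup).
Premise 7, O(¬hold_position -> run_backup), contraposes to O(¬run_backup -> hold_position); with O(¬run_backup) we get O(hold_position).
Premise 6, O(pay_taxes -> ¬hold_position), contraposes to O(hold_position -> ¬pay_taxes); with O(hold_position) we get O(¬pay_taxes).
From O(¬pay_taxes) and premise 1, O(¬pay_taxes -> ¬countersign_policy), we obtain O(¬countersign_policy).
Premises 3, 8, 10 do not contribute to this derivation.
So O(¬countersign_policy) follows.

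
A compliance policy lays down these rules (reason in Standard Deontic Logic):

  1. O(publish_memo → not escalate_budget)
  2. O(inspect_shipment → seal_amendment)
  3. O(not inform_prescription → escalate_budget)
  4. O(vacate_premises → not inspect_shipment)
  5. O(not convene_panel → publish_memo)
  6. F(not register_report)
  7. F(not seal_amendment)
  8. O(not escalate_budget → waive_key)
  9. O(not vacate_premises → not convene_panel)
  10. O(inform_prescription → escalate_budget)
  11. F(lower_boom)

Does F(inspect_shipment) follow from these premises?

Yes

Premises 3 and 10 cover both cases: O(not inform_prescription → escalate_budget) and O(inform_prescription → escalate_budget). Since not inform_prescription ∨ inform_prescription is a tautology, O(escalate_budget) follows.
The contrapositive of premise 1 (O(publish_memo → not escalate_budget)) is O(escalate_budget → not publish_memo), and O(escalate_budget) is already established, so O(not publish_memo).
Premise 5 is O(not convene_panel → publish_memo); contrapositively O(not publish_memo → convene_panel). Since O(not publish_memo) holds, K gives O(convene_panel).
Premise 9 is O(not vacate_premises → not convene_panel); contrapositively O(convene_panel → vacate_premises). Since O(convene_panel) holds, K gives O(vacate_premises).
With premise 4, O(vacate_premises → not inspect_shipment), the K-axiom yields O(not inspect_shipment).
Premises 2, 6, 7, 8, 11 do not contribute to this derivation.
So O(not inspect_shipment) holds, i.e. F(inspect_shipment). The claim follows.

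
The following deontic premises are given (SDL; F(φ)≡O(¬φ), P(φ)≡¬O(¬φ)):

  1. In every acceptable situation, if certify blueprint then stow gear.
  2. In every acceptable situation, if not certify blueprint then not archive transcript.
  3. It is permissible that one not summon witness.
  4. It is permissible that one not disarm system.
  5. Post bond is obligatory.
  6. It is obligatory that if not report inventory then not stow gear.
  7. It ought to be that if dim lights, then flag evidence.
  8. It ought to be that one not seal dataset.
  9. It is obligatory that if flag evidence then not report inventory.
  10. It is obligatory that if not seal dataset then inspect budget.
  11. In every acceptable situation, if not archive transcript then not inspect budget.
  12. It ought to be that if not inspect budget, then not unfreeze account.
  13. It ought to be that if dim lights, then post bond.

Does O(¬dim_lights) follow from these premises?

From premise 8 we have O(¬seal_dataset).
From O(¬seal_dataset) and premise 10, O(¬seal_dataset → inspect_budget), we obtain O(inspect_budget).
Premise 11 is O(¬archive_transcript → ¬inspect_budget); contrapositively O(inspect_budget → archive_transcript). Since O(inspect_budget) holds, K gives O(archive_transcript).
The contrapositive of premise 2 (O(¬certify_blueprint → ¬archive_transcript)) is O(archive_transcript → certify_blueprint), and O(archive_transcript) is already established, so O(certify_blueprint).
Premise 1 is O(certify_blueprint → stow_gear); since O(certify_blueprint), deontic closure gives O(stow_gear).
Premise 6, O(¬report_inventory → ¬stow_gear), contraposes to O(stow_gear → report_inventory); with O(stow_gear) we get O(report_inventory).
The contrapositive of premise 9 (O(flag_evidence → ¬report_inventory)) is O(report_inventory → ¬flag_evidence), and O(report_inventory) is already established, so O(¬flag_evidence).
Premise 7 is O(dim_lights → flag_evidence); contrapositively O(¬flag_evidence → ¬dim_lights). Since O(¬flag_evidence) holds, K gives O(¬dim_lights).
Premises 3, 4, 5, 12, 13 do not contribute to this derivation.
So O(¬dim_lights) follows.

Yes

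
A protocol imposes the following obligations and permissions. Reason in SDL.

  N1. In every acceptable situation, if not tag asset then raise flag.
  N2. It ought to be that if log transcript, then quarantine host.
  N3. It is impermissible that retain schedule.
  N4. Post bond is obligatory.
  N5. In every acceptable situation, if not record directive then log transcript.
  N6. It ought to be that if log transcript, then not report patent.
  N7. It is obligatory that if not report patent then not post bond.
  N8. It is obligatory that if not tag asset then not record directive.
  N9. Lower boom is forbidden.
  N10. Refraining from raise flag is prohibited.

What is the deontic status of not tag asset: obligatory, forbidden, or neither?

From premise 4 we have O(post_bond).
The contrapositive of premise 7 (O(¬report_patent → ¬post_bond)) is O(post_bond → report_patent), and O(post_bond) is already established, so O(report_patent).
Premise 6 is O(log_transcript → ¬report_patent); contrapositively O(report_patent → ¬log_transcript). Since O(report_patent) holds, K gives O(¬log_transcript).
Premise 5 is O(¬record_directive → log_transcript); contrapositively O(¬log_transcript → record_directive). Since O(¬log_transcript) holds, K gives O(record_directive).
Premise 8 is O(¬tag_asset → ¬record_directive); contrapositively O(record_directive → tag_asset). Since O(record_directive) holds, K gives O(tag_asset).
Premises 1, 2, 3, 9, 10 do not contribute to this derivation.
Thus O(tag_asset), which is F(¬tag_asset): ¬tag_asset is forbidden.

Forbidden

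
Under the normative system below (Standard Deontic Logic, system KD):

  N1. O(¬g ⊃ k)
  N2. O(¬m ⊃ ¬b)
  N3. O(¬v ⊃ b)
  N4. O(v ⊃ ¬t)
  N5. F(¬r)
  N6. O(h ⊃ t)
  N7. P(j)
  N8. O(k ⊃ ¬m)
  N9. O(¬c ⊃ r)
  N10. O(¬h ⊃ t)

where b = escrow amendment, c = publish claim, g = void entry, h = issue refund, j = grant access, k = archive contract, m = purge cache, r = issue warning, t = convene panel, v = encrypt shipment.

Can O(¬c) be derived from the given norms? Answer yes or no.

Premise 9 is O(¬c ⊃ r); even if O(r) held, inferring O(¬c) would be affirming the consequent — invalid.
No other premise forces O(¬c). An ideal world satisfying every premise can still have ¬c false, so O(¬c) is not derivable.

No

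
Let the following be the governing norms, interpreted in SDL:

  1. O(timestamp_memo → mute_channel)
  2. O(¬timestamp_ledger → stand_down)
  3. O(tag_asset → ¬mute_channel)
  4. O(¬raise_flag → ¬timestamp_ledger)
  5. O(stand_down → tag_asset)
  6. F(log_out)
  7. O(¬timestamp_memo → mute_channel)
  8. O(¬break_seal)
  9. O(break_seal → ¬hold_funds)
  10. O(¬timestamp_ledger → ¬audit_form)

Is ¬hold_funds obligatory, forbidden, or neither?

Premise 9 is O(break_seal → ¬hold_funds), but O(break_seal) is not derivable from the premises, so it does not yield O(¬hold_funds).
No premise or chain of K-axiom applications forces O(¬hold_funds), and none forces O(hold_funds). So ¬hold_funds is neither obligatory nor forbidden under these norms.

Neither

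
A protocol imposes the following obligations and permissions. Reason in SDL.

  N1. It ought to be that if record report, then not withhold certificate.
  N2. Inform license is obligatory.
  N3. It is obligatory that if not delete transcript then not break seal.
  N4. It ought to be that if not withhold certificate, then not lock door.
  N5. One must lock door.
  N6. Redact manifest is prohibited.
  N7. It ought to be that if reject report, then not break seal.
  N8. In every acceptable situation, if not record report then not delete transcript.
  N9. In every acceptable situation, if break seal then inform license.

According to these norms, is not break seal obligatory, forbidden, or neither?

Obligatory

Premise 5 gives O(lock_door).
Premise 4 is O(¬withhold_certificate → ¬lock_door); contrapositively O(lock_door → withhold_certificate). Since O(lock_door) holds, K gives O(withhold_certificate).
Premise 1, O(record_report → ¬withhold_certificate), contraposes to O(withhold_certificate → ¬record_report); with O(withhold_certificate) we get O(¬record_report).
From O(¬record_report) and premise 8, O(¬record_report → ¬delete_transcript), we obtain O(¬delete_transcript).
Premise 3 is O(¬delete_transcript → ¬break_seal); since O(¬delete_transcript), deontic closure gives O(¬break_seal).
Premises 2, 6, 7, 9 do not contribute to this derivation.
Hence ¬break_seal is obligatory.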